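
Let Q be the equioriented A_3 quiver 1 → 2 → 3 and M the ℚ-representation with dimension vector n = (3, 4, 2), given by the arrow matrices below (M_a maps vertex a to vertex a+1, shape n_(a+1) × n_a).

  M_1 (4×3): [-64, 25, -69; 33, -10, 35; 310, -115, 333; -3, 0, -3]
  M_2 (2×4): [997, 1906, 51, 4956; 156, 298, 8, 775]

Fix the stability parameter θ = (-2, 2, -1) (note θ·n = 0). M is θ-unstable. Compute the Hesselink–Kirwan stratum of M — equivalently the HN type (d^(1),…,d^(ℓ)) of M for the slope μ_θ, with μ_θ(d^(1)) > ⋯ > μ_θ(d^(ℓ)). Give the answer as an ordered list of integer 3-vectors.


Barcode: M ≅ I[1,1], I[1,2], I[1,3], I[2,2], I[2,3]. HN layers by μ_θ (3 steps, strictly decreasing):
  μ^(1)=2; μ^(2)=1/2; μ^(3)=-2

((0, 2, 0); (0, 2, 2); (3, 0, 0))


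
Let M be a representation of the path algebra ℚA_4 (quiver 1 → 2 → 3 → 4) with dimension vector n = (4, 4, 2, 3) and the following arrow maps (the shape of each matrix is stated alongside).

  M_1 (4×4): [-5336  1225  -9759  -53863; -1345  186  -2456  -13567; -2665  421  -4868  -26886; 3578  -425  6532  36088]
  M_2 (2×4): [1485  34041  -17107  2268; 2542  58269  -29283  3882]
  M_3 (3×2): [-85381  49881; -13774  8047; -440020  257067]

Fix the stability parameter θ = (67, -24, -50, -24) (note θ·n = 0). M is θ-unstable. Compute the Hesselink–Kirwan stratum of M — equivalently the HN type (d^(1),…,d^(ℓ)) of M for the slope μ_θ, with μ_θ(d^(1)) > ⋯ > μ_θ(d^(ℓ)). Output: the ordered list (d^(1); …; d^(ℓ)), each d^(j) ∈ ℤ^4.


Via rank(M_{q-1}∘⋯∘M_p): M ≅ I[1,2]^2, I[1,4]^2, I[4,4].
μ_θ-semistable layers: μ^(1)=43/2; μ^(2)=-31/4; μ^(3)=-24

((2, 2, 0, 0); (2, 2, 2, 2); (0, 0, 0, 1))


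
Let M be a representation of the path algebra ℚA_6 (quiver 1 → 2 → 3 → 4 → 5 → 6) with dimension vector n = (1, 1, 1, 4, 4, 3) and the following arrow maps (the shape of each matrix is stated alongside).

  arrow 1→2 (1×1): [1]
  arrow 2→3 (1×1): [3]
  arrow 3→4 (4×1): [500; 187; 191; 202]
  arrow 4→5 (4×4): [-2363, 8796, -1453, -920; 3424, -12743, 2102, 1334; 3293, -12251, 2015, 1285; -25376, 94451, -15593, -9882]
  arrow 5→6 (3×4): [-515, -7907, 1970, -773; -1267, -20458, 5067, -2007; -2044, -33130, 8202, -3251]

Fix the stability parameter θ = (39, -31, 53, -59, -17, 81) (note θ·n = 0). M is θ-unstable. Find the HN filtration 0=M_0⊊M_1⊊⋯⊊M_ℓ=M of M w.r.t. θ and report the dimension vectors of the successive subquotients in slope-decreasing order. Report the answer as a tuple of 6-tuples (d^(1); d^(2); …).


Via rank(M_{q-1}∘⋯∘M_p): M ≅ I[1,6], I[4,5], I[4,6]^2.
μ_θ-semistable layers: μ^(1)=81; μ^(2)=-3; μ^(3)=-17; μ^(4)=-59

((0, 0, 0, 0, 0, 3); (1, 1, 1, 1, 1, 0); (0, 0, 0, 0, 3, 0); (0, 0, 0, 3, 0, 0))


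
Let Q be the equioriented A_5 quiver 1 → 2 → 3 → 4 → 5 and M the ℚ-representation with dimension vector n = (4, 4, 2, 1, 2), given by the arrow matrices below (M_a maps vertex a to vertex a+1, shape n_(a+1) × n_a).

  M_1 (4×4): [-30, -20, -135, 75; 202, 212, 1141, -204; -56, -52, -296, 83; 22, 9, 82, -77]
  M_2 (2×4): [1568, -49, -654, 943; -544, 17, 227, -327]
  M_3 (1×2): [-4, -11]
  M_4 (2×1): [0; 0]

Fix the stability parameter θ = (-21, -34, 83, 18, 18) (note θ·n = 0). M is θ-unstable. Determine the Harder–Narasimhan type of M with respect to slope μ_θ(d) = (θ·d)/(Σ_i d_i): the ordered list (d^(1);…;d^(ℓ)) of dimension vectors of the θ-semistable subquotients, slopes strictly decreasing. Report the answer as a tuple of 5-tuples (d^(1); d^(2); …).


Interval decomposition of M: I[1,1], I[1,2], I[1,3], I[1,4], I[2,2], I[5,5]^2.
HN type (ℓ=6): μ^(1)=83; μ^(2)=101/2; μ^(3)=18; μ^(4)=-21; μ^(5)=-55/2; μ^(6)=-34

((0, 0, 1, 0, 0); (0, 0, 1, 1, 0); (0, 0, 0, 0, 2); (1, 0, 0, 0, 0); (3, 3, 0, 0, 0); (0, 1, 0, 0, 0))


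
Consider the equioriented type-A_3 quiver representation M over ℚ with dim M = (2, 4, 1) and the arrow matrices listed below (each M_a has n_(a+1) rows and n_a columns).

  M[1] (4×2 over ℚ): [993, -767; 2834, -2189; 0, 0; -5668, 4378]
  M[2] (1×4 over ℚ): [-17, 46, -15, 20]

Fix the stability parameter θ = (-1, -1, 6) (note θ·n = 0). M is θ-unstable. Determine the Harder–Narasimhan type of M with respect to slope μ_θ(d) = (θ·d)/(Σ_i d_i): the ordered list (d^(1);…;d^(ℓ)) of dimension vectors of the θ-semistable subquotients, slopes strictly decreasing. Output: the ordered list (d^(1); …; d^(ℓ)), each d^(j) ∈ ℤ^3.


Barcode: M ≅ I[1,2], I[1,3], I[2,2]^2. HN layers by μ_θ (2 steps, strictly decreasing):
  μ^(1)=6; μ^(2)=-1

((0, 0, 1); (2, 4, 0))


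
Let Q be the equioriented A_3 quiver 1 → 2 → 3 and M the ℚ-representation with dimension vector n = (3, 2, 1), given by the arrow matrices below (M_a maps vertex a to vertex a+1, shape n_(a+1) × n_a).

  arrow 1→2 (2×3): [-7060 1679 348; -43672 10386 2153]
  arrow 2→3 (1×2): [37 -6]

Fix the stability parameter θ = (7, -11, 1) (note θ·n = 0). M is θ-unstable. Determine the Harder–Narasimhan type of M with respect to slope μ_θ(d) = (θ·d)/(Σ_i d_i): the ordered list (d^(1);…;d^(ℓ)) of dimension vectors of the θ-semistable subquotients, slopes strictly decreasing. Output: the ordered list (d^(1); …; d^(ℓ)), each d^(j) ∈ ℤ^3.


Barcode: M ≅ I[1,1], I[1,2], I[1,3]. HN layers by μ_θ (3 steps, strictly decreasing):
  μ^(1)=7; μ^(2)=1; μ^(3)=-2

((1, 0, 0); (0, 0, 1); (2, 2, 0))


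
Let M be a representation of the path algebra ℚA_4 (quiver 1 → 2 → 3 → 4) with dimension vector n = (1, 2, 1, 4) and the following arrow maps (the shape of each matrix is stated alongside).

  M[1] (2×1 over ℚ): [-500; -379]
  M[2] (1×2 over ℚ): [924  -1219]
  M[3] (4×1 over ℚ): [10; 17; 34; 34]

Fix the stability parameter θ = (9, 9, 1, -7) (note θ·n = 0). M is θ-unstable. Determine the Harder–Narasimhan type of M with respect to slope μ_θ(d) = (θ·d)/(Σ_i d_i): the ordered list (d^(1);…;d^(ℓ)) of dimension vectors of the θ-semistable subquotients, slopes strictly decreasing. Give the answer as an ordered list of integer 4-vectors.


Barcode: M ≅ I[1,4], I[2,2], I[4,4]^3. HN layers by μ_θ (3 steps, strictly decreasing):
  μ^(1)=9; μ^(2)=3; μ^(3)=-7

((0, 1, 0, 0); (1, 1, 1, 1); (0, 0, 0, 3))


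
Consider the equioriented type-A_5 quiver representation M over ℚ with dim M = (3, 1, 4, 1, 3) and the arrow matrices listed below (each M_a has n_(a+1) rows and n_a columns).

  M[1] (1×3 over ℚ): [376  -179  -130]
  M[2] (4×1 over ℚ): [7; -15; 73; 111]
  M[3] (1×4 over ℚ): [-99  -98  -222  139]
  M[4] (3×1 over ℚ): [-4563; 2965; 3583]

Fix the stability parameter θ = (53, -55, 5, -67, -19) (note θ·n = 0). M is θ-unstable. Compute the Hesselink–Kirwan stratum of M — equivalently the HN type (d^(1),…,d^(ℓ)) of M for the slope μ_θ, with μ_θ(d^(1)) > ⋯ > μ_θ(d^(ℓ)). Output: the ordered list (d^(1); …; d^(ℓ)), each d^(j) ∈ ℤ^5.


Via rank(M_{q-1}∘⋯∘M_p): M ≅ I[1,1]^2, I[1,3], I[3,3]^2, I[3,5], I[5,5]^2.
μ_θ-semistable layers: μ^(1)=53; μ^(2)=5; μ^(3)=-1; μ^(4)=-19; μ^(5)=-31

((2, 0, 0, 0, 0); (0, 0, 3, 0, 0); (1, 1, 0, 0, 0); (0, 0, 0, 0, 3); (0, 0, 1, 1, 0))


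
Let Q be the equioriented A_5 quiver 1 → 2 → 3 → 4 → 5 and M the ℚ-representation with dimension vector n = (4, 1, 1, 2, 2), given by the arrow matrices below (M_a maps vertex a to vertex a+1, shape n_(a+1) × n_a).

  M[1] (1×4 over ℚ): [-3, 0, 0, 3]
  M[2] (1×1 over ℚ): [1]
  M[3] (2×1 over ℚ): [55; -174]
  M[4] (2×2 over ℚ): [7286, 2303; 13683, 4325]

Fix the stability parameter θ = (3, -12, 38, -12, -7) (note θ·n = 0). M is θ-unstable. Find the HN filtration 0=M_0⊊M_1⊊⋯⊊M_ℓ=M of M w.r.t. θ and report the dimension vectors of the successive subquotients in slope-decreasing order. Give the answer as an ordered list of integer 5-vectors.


Barcode: M ≅ I[1,1]^3, I[1,5], I[4,5]. HN layers by μ_θ (5 steps, strictly decreasing):
  μ^(1)=19/3; μ^(2)=3; μ^(3)=-9/2; μ^(4)=-7; μ^(5)=-12

((0, 0, 1, 1, 1); (3, 0, 0, 0, 0); (1, 1, 0, 0, 0); (0, 0, 0, 0, 1); (0, 0, 0, 1, 0))


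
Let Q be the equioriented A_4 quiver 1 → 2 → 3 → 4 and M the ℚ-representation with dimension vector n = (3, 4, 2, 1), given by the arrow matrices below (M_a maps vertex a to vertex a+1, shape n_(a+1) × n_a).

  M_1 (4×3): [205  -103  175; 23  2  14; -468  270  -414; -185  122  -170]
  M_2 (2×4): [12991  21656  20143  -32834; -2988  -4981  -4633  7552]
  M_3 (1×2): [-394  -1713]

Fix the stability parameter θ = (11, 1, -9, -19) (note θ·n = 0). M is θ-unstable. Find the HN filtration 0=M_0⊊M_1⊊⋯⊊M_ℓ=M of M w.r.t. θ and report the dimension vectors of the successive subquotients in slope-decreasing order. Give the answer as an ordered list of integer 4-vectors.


Barcode: M ≅ I[1,1], I[1,3], I[1,4], I[2,2]^2. HN layers by μ_θ (3 steps, strictly decreasing):
  μ^(1)=11; μ^(2)=1; μ^(3)=-4

((1, 0, 0, 0); (1, 3, 1, 0); (1, 1, 1, 1))


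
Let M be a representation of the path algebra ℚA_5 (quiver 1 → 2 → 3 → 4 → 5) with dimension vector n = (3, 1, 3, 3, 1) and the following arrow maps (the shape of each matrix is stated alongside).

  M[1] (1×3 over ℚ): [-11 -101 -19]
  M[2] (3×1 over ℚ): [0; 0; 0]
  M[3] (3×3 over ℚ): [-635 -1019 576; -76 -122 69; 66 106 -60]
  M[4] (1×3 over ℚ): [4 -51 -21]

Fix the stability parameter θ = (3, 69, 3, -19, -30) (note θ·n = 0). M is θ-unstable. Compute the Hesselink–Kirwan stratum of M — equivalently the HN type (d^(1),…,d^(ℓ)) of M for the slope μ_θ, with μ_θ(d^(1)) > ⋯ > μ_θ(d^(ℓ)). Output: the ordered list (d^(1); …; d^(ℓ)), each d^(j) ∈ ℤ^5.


Interval decomposition of M: I[1,1]^2, I[1,2], I[3,3], I[3,4], I[3,5], I[4,4].
HN type (ℓ=5): μ^(1)=69; μ^(2)=3; μ^(3)=-8; μ^(4)=-46/3; μ^(5)=-19

((0, 1, 0, 0, 0); (3, 0, 1, 0, 0); (0, 0, 1, 1, 0); (0, 0, 1, 1, 1); (0, 0, 0, 1, 0))


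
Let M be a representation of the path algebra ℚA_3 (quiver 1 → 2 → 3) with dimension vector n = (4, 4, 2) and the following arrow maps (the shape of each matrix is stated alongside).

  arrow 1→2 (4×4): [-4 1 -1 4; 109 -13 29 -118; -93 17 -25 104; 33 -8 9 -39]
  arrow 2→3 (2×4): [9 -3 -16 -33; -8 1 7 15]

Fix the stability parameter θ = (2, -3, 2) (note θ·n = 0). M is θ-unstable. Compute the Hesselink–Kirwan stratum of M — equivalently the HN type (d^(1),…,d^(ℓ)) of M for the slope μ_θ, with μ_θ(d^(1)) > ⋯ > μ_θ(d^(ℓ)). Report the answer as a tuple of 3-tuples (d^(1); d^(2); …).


Via rank(M_{q-1}∘⋯∘M_p): M ≅ I[1,2]^2, I[1,3]^2.
μ_θ-semistable layers: μ^(1)=2; μ^(2)=-1/2

((0, 0, 2); (4, 4, 0))


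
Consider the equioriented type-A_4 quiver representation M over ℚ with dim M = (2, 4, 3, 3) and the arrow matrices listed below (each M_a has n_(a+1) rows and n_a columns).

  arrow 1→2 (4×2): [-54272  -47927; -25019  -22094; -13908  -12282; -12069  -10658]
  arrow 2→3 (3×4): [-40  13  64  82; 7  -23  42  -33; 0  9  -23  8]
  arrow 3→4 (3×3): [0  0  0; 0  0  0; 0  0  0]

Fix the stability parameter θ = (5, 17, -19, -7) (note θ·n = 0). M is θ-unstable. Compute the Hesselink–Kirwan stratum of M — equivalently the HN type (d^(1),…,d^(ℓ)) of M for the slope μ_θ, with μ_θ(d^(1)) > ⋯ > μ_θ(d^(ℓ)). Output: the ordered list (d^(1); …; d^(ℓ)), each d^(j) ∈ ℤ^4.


Barcode: M ≅ I[1,3]^2, I[2,2], I[2,3], I[4,4]^3. HN layers by μ_θ (4 steps, strictly decreasing):
  μ^(1)=17; μ^(2)=1; μ^(3)=-1; μ^(4)=-7

((0, 1, 0, 0); (2, 2, 2, 0); (0, 1, 1, 0); (0, 0, 0, 3))


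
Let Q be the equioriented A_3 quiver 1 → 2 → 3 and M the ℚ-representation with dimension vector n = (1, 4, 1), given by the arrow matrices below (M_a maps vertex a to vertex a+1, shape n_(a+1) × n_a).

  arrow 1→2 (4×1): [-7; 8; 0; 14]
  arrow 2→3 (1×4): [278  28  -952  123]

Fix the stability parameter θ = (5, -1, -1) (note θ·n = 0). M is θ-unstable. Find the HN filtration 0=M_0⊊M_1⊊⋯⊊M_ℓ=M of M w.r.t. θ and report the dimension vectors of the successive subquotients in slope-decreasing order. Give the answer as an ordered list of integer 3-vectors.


Interval decomposition of M: I[1,2], I[2,2]^2, I[2,3].
HN type (ℓ=2): μ^(1)=2; μ^(2)=-1

((1, 1, 0); (0, 3, 1))


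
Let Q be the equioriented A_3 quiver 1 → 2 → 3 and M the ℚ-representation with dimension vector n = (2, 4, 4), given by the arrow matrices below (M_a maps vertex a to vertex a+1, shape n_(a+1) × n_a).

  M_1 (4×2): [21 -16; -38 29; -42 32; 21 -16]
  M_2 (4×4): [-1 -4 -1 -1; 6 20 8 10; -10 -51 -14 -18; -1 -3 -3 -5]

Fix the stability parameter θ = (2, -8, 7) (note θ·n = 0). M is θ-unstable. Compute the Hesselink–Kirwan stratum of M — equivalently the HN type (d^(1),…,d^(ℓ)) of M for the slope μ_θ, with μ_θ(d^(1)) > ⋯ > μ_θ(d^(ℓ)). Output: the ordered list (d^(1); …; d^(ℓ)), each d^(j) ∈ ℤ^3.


Barcode: M ≅ I[1,2], I[1,3], I[2,3]^2, I[3,3]. HN layers by μ_θ (3 steps, strictly decreasing):
  μ^(1)=7; μ^(2)=-3; μ^(3)=-8

((0, 0, 4); (2, 2, 0); (0, 2, 0))


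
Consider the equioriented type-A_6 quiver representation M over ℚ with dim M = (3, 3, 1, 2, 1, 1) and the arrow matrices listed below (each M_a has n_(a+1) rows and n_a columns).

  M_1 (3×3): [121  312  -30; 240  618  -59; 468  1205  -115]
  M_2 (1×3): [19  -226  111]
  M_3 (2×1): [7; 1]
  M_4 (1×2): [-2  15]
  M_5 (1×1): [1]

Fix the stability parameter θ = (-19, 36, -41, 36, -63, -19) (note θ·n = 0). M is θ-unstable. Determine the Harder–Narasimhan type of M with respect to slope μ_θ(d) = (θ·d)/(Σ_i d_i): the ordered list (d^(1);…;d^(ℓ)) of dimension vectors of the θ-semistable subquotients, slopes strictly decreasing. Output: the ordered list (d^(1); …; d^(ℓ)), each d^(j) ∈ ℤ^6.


Interval decomposition of M: I[1,2]^2, I[1,6], I[4,4].
HN type (ℓ=3): μ^(1)=36; μ^(2)=-51/5; μ^(3)=-19

((0, 2, 0, 1, 0, 0); (0, 1, 1, 1, 1, 1); (3, 0, 0, 0, 0, 0))


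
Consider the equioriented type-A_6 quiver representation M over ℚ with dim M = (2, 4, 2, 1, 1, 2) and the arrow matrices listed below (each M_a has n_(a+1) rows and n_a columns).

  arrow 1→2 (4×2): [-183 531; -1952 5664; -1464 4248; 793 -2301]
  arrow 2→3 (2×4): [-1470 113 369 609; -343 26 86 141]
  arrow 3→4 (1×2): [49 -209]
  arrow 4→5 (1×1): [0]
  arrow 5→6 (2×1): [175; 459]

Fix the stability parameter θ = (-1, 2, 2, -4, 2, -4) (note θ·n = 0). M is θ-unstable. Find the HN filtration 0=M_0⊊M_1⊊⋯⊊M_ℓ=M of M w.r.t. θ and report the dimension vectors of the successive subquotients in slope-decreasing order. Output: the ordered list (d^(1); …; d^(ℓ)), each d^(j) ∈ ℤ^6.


Interval decomposition of M: I[1,1], I[1,4], I[2,2]^2, I[2,3], I[5,6], I[6,6].
HN type (ℓ=4): μ^(1)=2; μ^(2)=0; μ^(3)=-1; μ^(4)=-4

((0, 3, 1, 0, 0, 0); (0, 1, 1, 1, 0, 0); (2, 0, 0, 0, 1, 1); (0, 0, 0, 0, 0, 1))


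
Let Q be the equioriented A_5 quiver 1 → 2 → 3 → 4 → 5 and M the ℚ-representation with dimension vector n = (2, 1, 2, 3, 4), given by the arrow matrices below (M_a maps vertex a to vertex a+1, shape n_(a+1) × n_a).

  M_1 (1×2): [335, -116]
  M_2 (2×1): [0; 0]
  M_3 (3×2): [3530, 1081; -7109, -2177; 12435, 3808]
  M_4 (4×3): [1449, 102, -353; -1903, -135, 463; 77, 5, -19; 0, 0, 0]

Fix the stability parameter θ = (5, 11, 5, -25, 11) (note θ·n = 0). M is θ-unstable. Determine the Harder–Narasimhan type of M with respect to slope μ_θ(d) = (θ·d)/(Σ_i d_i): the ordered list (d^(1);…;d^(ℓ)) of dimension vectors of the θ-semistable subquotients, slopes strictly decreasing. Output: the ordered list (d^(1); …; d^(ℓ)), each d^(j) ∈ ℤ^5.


Interval decomposition of M: I[1,1], I[1,2], I[3,5]^2, I[4,5], I[5,5].
HN type (ℓ=4): μ^(1)=11; μ^(2)=5; μ^(3)=-10; μ^(4)=-25

((0, 1, 0, 0, 4); (2, 0, 0, 0, 0); (0, 0, 2, 2, 0); (0, 0, 0, 1, 0))


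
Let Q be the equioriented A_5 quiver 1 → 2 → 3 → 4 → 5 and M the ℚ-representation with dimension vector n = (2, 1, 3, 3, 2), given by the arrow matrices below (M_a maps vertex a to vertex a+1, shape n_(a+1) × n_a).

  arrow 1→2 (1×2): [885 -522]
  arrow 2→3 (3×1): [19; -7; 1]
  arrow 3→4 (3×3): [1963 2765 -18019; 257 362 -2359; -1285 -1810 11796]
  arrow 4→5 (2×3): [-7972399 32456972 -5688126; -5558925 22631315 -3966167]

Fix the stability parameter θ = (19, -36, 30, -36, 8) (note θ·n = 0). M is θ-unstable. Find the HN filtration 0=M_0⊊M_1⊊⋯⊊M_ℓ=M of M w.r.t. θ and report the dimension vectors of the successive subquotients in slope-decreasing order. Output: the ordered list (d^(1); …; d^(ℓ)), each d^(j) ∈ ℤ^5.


Barcode: M ≅ I[1,1], I[1,5], I[3,4], I[3,5]. HN layers by μ_θ (4 steps, strictly decreasing):
  μ^(1)=19; μ^(2)=8; μ^(3)=-3; μ^(4)=-17/2

((1, 0, 0, 0, 0); (0, 0, 0, 0, 2); (0, 0, 3, 3, 0); (1, 1, 0, 0, 0))


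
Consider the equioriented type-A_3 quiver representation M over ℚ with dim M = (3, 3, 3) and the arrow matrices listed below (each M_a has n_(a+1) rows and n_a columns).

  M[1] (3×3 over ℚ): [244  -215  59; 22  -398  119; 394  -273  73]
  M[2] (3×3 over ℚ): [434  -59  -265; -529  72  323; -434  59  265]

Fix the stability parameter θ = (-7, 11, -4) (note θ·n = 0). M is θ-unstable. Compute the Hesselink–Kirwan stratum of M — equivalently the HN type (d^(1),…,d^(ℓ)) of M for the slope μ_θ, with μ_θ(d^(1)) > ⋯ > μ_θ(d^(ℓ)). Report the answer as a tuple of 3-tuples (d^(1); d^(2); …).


Via rank(M_{q-1}∘⋯∘M_p): M ≅ I[1,2], I[1,3]^2, I[3,3].
μ_θ-semistable layers: μ^(1)=11; μ^(2)=7/2; μ^(3)=-4; μ^(4)=-7

((0, 1, 0); (0, 2, 2); (0, 0, 1); (3, 0, 0))


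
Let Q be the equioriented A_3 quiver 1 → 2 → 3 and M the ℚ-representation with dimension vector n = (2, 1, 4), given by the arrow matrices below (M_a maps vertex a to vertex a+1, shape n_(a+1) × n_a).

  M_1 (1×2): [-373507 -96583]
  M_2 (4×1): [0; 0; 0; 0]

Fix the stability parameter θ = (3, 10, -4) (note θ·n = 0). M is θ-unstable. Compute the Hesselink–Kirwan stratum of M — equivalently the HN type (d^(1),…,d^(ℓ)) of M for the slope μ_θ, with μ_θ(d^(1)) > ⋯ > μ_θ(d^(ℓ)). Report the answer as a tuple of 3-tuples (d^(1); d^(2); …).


Barcode: M ≅ I[1,1], I[1,2], I[3,3]^4. HN layers by μ_θ (3 steps, strictly decreasing):
  μ^(1)=10; μ^(2)=3; μ^(3)=-4

((0, 1, 0); (2, 0, 0); (0, 0, 4))


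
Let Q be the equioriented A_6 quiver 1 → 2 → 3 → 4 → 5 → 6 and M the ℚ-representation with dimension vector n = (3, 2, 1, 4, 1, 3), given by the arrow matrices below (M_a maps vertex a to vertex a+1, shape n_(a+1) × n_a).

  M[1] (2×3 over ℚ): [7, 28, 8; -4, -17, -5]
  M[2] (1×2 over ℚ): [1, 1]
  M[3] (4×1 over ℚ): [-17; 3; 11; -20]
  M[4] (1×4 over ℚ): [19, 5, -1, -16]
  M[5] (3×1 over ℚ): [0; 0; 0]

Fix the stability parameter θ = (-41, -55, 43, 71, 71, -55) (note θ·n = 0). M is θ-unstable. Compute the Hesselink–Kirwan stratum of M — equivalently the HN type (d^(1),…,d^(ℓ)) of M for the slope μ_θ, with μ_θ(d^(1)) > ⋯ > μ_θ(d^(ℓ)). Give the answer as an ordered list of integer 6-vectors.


Interval decomposition of M: I[1,1], I[1,2], I[1,5], I[4,4]^3, I[6,6]^3.
HN type (ℓ=5): μ^(1)=71; μ^(2)=43; μ^(3)=-41; μ^(4)=-48; μ^(5)=-55

((0, 0, 0, 4, 1, 0); (0, 0, 1, 0, 0, 0); (1, 0, 0, 0, 0, 0); (2, 2, 0, 0, 0, 0); (0, 0, 0, 0, 0, 3))


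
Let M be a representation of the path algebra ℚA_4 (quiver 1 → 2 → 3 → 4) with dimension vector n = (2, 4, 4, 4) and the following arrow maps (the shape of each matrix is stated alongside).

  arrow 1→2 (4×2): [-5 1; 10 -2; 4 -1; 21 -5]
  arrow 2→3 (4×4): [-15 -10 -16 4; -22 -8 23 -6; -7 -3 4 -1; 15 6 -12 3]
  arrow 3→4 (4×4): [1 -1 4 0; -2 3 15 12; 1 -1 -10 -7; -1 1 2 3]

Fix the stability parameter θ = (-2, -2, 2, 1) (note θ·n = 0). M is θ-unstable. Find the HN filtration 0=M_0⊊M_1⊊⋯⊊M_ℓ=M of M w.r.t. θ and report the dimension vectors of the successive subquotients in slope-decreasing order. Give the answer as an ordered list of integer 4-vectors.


Interval decomposition of M: I[1,4]^2, I[2,3], I[2,4], I[4,4].
HN type (ℓ=4): μ^(1)=2; μ^(2)=3/2; μ^(3)=1; μ^(4)=-2

((0, 0, 1, 0); (0, 0, 3, 3); (0, 0, 0, 1); (2, 4, 0, 0))


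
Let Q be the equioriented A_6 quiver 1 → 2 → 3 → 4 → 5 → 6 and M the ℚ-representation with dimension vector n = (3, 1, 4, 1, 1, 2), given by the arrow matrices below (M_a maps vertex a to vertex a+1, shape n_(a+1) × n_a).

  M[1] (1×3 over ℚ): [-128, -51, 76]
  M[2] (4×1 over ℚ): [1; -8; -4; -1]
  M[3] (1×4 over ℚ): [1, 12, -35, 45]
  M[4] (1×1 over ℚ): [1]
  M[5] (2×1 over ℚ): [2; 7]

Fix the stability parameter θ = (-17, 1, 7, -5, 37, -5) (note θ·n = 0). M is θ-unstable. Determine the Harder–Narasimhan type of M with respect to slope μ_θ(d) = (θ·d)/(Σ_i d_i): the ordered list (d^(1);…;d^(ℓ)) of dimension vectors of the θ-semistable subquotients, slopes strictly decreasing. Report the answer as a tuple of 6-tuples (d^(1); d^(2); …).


Interval decomposition of M: I[1,1]^2, I[1,3], I[3,3]^2, I[3,6], I[6,6].
HN type (ℓ=5): μ^(1)=16; μ^(2)=7; μ^(3)=1; μ^(4)=-5; μ^(5)=-17

((0, 0, 0, 0, 1, 1); (0, 0, 3, 0, 0, 0); (0, 1, 1, 1, 0, 0); (0, 0, 0, 0, 0, 1); (3, 0, 0, 0, 0, 0))


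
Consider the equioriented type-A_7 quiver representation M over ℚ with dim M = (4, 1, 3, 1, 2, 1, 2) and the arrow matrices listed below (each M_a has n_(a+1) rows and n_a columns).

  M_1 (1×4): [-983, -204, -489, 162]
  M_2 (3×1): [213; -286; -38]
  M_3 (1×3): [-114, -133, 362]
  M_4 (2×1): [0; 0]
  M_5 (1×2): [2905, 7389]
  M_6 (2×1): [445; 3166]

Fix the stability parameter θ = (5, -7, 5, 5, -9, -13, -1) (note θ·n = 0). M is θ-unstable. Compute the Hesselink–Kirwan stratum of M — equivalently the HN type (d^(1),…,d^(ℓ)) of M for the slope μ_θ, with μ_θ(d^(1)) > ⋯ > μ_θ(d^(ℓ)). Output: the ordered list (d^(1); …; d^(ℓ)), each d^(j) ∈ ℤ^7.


Barcode: M ≅ I[1,1]^3, I[1,3], I[3,3], I[3,4], I[5,5], I[5,7], I[7,7]. HN layers by μ_θ (4 steps, strictly decreasing):
  μ^(1)=5; μ^(2)=-1; μ^(3)=-9; μ^(4)=-11

((3, 0, 3, 1, 0, 0, 0); (1, 1, 0, 0, 0, 0, 2); (0, 0, 0, 0, 1, 0, 0); (0, 0, 0, 0, 1, 1, 0))


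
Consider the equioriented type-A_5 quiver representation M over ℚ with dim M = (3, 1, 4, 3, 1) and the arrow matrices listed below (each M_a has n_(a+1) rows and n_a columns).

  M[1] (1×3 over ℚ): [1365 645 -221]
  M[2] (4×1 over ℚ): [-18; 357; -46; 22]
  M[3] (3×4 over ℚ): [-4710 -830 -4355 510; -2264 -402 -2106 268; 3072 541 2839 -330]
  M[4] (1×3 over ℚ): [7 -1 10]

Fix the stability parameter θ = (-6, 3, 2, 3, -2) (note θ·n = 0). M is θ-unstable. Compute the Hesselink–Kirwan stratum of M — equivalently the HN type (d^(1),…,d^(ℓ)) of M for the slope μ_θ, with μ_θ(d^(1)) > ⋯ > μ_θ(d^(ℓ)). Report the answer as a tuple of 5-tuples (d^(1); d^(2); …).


Via rank(M_{q-1}∘⋯∘M_p): M ≅ I[1,1]^2, I[1,4], I[3,3]^2, I[3,5], I[4,4].
μ_θ-semistable layers: μ^(1)=3; μ^(2)=5/2; μ^(3)=2; μ^(4)=1; μ^(5)=-6

((0, 0, 0, 2, 0); (0, 1, 1, 0, 0); (0, 0, 2, 0, 0); (0, 0, 1, 1, 1); (3, 0, 0, 0, 0))


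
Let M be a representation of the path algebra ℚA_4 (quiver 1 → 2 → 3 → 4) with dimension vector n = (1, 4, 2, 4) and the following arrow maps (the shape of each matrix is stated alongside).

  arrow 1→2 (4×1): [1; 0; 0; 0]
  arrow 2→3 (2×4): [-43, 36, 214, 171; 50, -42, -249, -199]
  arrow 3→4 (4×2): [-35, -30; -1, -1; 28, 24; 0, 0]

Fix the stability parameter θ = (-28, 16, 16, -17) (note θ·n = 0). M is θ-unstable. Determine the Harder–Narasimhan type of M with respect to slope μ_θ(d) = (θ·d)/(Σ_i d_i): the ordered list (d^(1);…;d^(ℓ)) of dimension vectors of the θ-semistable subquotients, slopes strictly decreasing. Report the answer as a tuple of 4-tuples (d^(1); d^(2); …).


Interval decomposition of M: I[1,4], I[2,2]^2, I[2,4], I[4,4]^2.
HN type (ℓ=4): μ^(1)=16; μ^(2)=5; μ^(3)=-17; μ^(4)=-28

((0, 2, 0, 0); (0, 2, 2, 2); (0, 0, 0, 2); (1, 0, 0, 0))


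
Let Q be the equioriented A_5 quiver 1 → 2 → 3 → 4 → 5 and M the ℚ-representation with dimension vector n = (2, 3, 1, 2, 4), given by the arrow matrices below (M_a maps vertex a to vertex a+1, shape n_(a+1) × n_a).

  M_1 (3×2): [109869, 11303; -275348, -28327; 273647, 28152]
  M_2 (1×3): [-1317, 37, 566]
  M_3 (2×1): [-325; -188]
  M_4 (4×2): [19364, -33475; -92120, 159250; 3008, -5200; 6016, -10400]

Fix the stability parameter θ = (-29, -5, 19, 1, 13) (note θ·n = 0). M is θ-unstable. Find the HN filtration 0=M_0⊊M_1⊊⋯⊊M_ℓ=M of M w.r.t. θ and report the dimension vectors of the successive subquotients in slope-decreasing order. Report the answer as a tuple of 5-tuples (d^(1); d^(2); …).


Barcode: M ≅ I[1,2], I[1,4], I[2,2], I[4,5], I[5,5]^3. HN layers by μ_θ (5 steps, strictly decreasing):
  μ^(1)=13; μ^(2)=10; μ^(3)=1; μ^(4)=-5; μ^(5)=-29

((0, 0, 0, 0, 4); (0, 0, 1, 1, 0); (0, 0, 0, 1, 0); (0, 3, 0, 0, 0); (2, 0, 0, 0, 0))


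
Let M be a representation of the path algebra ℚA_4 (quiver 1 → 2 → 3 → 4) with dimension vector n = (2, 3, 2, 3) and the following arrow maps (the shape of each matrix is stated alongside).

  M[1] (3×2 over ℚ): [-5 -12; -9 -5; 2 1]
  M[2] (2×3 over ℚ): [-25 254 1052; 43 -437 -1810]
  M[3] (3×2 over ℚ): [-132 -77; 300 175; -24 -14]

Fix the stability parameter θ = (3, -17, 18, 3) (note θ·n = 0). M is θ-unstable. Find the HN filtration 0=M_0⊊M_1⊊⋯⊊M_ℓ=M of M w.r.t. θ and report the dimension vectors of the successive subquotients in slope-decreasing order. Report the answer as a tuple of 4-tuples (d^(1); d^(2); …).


Interval decomposition of M: I[1,3], I[1,4], I[2,2], I[4,4]^2.
HN type (ℓ=5): μ^(1)=18; μ^(2)=21/2; μ^(3)=3; μ^(4)=-7; μ^(5)=-17

((0, 0, 1, 0); (0, 0, 1, 1); (0, 0, 0, 2); (2, 2, 0, 0); (0, 1, 0, 0))


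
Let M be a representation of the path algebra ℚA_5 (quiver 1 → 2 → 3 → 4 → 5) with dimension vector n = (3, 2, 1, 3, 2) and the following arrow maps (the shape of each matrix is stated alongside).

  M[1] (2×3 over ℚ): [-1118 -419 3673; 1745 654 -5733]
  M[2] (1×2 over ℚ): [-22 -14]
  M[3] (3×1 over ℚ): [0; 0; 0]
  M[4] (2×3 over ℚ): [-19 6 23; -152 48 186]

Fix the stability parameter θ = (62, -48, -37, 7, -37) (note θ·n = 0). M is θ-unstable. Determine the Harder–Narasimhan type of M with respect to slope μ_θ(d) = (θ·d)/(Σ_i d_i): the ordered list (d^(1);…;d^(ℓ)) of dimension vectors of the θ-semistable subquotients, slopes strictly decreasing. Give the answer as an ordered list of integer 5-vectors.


Barcode: M ≅ I[1,1], I[1,2], I[1,3], I[4,4], I[4,5]^2. HN layers by μ_θ (4 steps, strictly decreasing):
  μ^(1)=62; μ^(2)=7; μ^(3)=-23/3; μ^(4)=-15

((1, 0, 0, 0, 0); (1, 1, 0, 1, 0); (1, 1, 1, 0, 0); (0, 0, 0, 2, 2))


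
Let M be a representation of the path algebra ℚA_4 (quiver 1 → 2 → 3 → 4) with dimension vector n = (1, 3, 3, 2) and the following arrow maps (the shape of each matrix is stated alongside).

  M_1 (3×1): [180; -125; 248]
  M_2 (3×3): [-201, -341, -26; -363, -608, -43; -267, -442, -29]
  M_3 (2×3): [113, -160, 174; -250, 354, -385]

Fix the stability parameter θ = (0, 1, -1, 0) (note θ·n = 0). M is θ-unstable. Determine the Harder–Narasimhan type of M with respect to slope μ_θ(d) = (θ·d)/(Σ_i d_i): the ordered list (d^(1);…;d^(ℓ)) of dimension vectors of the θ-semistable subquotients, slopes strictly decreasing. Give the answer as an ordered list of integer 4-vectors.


Interval decomposition of M: I[1,4], I[2,2], I[2,4], I[3,3].
HN type (ℓ=3): μ^(1)=1; μ^(2)=0; μ^(3)=-1

((0, 1, 0, 0); (1, 2, 2, 2); (0, 0, 1, 0))


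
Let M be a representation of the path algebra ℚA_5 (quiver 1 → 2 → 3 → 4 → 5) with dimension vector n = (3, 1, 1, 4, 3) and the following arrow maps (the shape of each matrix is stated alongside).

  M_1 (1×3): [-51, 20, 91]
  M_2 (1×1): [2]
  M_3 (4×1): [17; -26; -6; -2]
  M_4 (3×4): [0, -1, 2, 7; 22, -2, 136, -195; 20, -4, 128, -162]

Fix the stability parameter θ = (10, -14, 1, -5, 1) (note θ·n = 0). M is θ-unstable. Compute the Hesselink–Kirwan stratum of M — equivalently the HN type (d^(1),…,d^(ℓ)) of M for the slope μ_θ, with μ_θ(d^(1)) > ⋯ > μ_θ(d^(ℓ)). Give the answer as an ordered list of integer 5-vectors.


Interval decomposition of M: I[1,1]^2, I[1,4], I[4,4], I[4,5]^2, I[5,5].
HN type (ℓ=4): μ^(1)=10; μ^(2)=1; μ^(3)=-2; μ^(4)=-5

((2, 0, 0, 0, 0); (0, 0, 0, 0, 3); (1, 1, 1, 1, 0); (0, 0, 0, 3, 0))


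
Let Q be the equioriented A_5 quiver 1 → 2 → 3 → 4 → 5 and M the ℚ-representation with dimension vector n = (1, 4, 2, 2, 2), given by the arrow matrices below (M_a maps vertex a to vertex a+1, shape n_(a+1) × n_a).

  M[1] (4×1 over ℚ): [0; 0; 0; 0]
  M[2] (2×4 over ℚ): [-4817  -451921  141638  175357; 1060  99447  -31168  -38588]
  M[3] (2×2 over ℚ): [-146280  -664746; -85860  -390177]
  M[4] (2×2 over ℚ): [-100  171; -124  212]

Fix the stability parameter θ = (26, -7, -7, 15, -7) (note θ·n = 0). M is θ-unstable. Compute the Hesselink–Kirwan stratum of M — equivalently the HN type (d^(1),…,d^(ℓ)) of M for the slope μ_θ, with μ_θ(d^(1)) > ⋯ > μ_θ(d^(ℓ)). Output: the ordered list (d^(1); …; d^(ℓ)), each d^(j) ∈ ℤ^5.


Via rank(M_{q-1}∘⋯∘M_p): M ≅ I[1,1], I[2,2]^2, I[2,3], I[2,5], I[4,5].
μ_θ-semistable layers: μ^(1)=26; μ^(2)=4; μ^(3)=-7

((1, 0, 0, 0, 0); (0, 0, 0, 2, 2); (0, 4, 2, 0, 0))


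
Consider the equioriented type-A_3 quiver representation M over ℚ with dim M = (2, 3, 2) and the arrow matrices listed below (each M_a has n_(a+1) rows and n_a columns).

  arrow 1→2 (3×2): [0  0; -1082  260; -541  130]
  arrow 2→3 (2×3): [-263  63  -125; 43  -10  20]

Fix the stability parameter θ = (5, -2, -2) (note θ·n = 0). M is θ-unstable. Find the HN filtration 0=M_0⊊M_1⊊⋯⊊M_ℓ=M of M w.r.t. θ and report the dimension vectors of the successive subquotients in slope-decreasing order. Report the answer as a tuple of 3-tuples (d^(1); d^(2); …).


Barcode: M ≅ I[1,1], I[1,3], I[2,2], I[2,3]. HN layers by μ_θ (3 steps, strictly decreasing):
  μ^(1)=5; μ^(2)=1/3; μ^(3)=-2

((1, 0, 0); (1, 1, 1); (0, 2, 1))


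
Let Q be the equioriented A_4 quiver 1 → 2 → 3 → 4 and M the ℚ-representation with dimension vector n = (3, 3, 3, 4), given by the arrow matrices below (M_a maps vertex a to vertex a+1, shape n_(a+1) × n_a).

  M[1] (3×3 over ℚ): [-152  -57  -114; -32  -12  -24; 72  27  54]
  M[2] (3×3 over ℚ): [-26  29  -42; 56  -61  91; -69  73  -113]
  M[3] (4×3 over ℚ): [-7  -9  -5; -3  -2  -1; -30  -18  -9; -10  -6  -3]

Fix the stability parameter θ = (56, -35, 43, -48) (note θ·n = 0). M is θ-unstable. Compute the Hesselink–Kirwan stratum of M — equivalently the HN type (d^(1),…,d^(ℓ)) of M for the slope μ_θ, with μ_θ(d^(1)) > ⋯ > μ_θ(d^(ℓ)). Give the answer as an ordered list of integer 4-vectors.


Barcode: M ≅ I[1,1]^2, I[1,4], I[2,4]^2, I[4,4]. HN layers by μ_θ (5 steps, strictly decreasing):
  μ^(1)=56; μ^(2)=4; μ^(3)=-5/2; μ^(4)=-35; μ^(5)=-48

((2, 0, 0, 0); (1, 1, 1, 1); (0, 0, 2, 2); (0, 2, 0, 0); (0, 0, 0, 1))


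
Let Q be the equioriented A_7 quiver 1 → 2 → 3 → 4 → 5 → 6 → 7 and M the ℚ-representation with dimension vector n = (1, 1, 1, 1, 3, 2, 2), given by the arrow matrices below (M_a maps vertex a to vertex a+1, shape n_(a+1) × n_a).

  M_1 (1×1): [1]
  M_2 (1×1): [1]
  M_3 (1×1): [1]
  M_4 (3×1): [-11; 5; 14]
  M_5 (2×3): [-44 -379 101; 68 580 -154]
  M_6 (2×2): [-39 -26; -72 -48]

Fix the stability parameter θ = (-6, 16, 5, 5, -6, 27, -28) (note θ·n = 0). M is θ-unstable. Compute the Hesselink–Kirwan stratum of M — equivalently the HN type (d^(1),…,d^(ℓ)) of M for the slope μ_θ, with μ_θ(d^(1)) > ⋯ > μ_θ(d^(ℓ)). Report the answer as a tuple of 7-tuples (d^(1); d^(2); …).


Barcode: M ≅ I[1,7], I[5,5], I[5,6], I[7,7]. HN layers by μ_θ (4 steps, strictly decreasing):
  μ^(1)=27; μ^(2)=19/6; μ^(3)=-6; μ^(4)=-28

((0, 0, 0, 0, 0, 1, 0); (0, 1, 1, 1, 1, 1, 1); (1, 0, 0, 0, 2, 0, 0); (0, 0, 0, 0, 0, 0, 1))


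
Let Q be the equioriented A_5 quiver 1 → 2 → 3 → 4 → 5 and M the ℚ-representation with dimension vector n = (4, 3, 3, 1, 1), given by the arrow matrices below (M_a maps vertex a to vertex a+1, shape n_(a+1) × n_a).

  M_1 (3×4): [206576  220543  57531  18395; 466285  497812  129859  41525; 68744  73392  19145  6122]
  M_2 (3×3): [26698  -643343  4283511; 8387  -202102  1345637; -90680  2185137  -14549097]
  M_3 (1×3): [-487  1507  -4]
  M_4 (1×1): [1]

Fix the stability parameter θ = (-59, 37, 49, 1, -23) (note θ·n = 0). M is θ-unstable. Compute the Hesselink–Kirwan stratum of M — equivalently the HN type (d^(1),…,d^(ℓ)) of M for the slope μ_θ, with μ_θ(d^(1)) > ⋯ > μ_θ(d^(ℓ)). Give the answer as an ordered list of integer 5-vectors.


Interval decomposition of M: I[1,1], I[1,3]^2, I[1,5].
HN type (ℓ=4): μ^(1)=49; μ^(2)=37; μ^(3)=16; μ^(4)=-59

((0, 0, 2, 0, 0); (0, 2, 0, 0, 0); (0, 1, 1, 1, 1); (4, 0, 0, 0, 0))


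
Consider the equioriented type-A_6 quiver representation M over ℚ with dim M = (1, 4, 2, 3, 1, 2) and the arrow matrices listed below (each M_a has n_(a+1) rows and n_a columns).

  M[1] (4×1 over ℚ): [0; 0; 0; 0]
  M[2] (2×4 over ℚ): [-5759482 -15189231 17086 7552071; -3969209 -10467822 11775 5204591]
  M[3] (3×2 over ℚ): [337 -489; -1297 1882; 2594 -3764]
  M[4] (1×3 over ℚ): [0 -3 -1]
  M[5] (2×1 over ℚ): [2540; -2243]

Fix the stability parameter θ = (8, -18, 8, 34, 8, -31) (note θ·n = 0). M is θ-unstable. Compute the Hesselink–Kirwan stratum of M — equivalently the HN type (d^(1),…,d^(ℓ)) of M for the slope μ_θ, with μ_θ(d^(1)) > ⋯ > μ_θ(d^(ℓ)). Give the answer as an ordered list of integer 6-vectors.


Barcode: M ≅ I[1,1], I[2,2]^2, I[2,4], I[2,6], I[4,4], I[6,6]. HN layers by μ_θ (5 steps, strictly decreasing):
  μ^(1)=34; μ^(2)=8; μ^(3)=19/4; μ^(4)=-18; μ^(5)=-31

((0, 0, 0, 2, 0, 0); (1, 0, 1, 0, 0, 0); (0, 0, 1, 1, 1, 1); (0, 4, 0, 0, 0, 0); (0, 0, 0, 0, 0, 1))


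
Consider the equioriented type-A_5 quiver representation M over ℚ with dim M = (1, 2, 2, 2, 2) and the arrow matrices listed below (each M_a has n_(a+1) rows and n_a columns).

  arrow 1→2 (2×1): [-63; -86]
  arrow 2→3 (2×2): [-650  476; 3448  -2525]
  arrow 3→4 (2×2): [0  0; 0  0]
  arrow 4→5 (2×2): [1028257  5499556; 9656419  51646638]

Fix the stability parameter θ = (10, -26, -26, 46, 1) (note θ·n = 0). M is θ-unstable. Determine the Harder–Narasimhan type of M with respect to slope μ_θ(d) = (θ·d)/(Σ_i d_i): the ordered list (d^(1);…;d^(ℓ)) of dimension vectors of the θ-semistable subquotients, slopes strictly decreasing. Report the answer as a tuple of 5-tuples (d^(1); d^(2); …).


Interval decomposition of M: I[1,3], I[2,3], I[4,5]^2.
HN type (ℓ=3): μ^(1)=47/2; μ^(2)=-14; μ^(3)=-26

((0, 0, 0, 2, 2); (1, 1, 1, 0, 0); (0, 1, 1, 0, 0))


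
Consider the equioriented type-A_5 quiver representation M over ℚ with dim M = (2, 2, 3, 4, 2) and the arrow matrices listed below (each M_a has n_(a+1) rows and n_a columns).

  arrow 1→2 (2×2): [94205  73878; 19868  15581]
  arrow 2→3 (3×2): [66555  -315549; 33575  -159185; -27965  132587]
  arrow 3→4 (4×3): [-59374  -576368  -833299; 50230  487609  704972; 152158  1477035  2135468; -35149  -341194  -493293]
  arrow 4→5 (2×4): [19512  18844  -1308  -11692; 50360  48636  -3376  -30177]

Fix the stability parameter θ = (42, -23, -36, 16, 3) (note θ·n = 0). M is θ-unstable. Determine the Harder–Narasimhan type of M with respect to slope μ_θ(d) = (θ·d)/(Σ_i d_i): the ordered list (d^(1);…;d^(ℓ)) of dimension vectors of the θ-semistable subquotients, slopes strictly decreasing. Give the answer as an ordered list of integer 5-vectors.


Barcode: M ≅ I[1,2], I[1,4], I[3,5]^2, I[4,4]. HN layers by μ_θ (4 steps, strictly decreasing):
  μ^(1)=16; μ^(2)=19/2; μ^(3)=-17/3; μ^(4)=-36

((0, 0, 0, 2, 0); (1, 1, 0, 2, 2); (1, 1, 1, 0, 0); (0, 0, 2, 0, 0))


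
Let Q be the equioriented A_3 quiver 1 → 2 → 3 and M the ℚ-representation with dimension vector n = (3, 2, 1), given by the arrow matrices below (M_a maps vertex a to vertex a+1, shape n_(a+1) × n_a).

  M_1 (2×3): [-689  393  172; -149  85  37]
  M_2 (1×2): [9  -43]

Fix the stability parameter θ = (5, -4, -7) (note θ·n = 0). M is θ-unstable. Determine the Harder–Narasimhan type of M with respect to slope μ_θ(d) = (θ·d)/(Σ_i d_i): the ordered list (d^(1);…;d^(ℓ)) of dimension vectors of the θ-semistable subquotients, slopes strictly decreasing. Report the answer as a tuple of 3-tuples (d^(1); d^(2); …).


Interval decomposition of M: I[1,1], I[1,2], I[1,3].
HN type (ℓ=3): μ^(1)=5; μ^(2)=1/2; μ^(3)=-2

((1, 0, 0); (1, 1, 0); (1, 1, 1))


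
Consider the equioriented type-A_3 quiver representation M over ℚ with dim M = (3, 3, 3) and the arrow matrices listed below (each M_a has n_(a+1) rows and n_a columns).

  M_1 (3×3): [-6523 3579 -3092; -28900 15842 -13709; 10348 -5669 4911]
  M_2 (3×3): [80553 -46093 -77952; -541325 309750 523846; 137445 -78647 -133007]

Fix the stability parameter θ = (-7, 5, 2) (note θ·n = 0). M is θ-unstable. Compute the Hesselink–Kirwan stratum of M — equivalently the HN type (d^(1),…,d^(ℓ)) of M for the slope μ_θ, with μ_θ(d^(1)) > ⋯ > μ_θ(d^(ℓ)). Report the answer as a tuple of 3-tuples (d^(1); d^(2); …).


Interval decomposition of M: I[1,3]^3.
HN type (ℓ=2): μ^(1)=7/2; μ^(2)=-7

((0, 3, 3); (3, 0, 0))


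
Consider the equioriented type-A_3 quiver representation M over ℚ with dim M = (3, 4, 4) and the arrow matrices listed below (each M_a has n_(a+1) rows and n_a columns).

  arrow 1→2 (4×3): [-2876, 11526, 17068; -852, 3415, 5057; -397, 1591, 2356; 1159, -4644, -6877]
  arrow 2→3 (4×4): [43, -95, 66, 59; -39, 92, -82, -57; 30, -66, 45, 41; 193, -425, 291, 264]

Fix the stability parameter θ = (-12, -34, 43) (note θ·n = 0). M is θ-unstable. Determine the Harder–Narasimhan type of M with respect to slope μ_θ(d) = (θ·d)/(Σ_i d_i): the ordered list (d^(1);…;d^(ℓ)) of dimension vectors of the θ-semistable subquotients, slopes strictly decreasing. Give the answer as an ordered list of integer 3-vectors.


Via rank(M_{q-1}∘⋯∘M_p): M ≅ I[1,2], I[1,3]^2, I[2,3], I[3,3].
μ_θ-semistable layers: μ^(1)=43; μ^(2)=-23; μ^(3)=-34

((0, 0, 4); (3, 3, 0); (0, 1, 0))


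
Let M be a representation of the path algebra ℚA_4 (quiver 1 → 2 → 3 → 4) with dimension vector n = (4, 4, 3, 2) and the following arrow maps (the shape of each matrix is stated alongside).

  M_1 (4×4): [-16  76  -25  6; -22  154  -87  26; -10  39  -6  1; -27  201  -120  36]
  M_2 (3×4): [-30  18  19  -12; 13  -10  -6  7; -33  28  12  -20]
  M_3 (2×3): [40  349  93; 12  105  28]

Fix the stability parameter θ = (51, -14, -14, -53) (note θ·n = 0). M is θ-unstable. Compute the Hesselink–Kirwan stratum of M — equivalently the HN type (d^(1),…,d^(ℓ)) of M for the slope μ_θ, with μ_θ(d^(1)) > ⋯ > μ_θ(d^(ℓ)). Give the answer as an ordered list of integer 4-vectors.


Via rank(M_{q-1}∘⋯∘M_p): M ≅ I[1,2], I[1,3], I[1,4]^2.
μ_θ-semistable layers: μ^(1)=37/2; μ^(2)=23/3; μ^(3)=-15/2

((1, 1, 0, 0); (1, 1, 1, 0); (2, 2, 2, 2))


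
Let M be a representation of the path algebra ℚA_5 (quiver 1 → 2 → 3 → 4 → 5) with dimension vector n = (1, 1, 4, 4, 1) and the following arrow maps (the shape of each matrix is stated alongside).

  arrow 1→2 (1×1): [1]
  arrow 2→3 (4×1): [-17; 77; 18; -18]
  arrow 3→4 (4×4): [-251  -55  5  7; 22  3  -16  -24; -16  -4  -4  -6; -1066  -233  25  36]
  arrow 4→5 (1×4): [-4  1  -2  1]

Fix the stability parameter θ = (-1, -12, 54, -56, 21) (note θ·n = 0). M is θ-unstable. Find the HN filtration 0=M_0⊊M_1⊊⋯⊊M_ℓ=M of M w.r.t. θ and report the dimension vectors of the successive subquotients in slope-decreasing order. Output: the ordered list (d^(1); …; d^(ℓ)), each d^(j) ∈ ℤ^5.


Barcode: M ≅ I[1,4], I[3,4]^2, I[3,5]. HN layers by μ_θ (3 steps, strictly decreasing):
  μ^(1)=21; μ^(2)=-1; μ^(3)=-13/2

((0, 0, 0, 0, 1); (0, 0, 4, 4, 0); (1, 1, 0, 0, 0))
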